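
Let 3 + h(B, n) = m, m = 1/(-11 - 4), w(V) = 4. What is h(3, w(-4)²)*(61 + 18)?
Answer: -3634/15 ≈ -242.27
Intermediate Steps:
m = -1/15 (m = 1/(-15) = -1/15 ≈ -0.066667)
h(B, n) = -46/15 (h(B, n) = -3 - 1/15 = -46/15)
h(3, w(-4)²)*(61 + 18) = -46*(61 + 18)/15 = -46/15*79 = -3634/15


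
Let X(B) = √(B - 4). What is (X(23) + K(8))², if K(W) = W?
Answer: (8 + √19)² ≈ 152.74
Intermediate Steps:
X(B) = √(-4 + B)
(X(23) + K(8))² = (√(-4 + 23) + 8)² = (√19 + 8)² = (8 + √19)²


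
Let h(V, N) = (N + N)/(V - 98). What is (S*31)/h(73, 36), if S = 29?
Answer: -22475/72 ≈ -312.15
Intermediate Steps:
h(V, N) = 2*N/(-98 + V) (h(V, N) = (2*N)/(-98 + V) = 2*N/(-98 + V))
(S*31)/h(73, 36) = (29*31)/((2*36/(-98 + 73))) = 899/((2*36/(-25))) = 899/((2*36*(-1/25))) = 899/(-72/25) = 899*(-25/72) = -22475/72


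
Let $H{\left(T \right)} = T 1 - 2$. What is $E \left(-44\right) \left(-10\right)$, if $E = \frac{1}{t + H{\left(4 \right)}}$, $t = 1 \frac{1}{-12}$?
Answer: $\frac{5280}{23} \approx 229.57$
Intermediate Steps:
$H{\left(T \right)} = -2 + T$ ($H{\left(T \right)} = T - 2 = -2 + T$)
$t = - \frac{1}{12}$ ($t = 1 \left(- \frac{1}{12}\right) = - \frac{1}{12} \approx -0.083333$)
$E = \frac{12}{23}$ ($E = \frac{1}{- \frac{1}{12} + \left(-2 + 4\right)} = \frac{1}{- \frac{1}{12} + 2} = \frac{1}{\frac{23}{12}} = \frac{12}{23} \approx 0.52174$)
$E \left(-44\right) \left(-10\right) = \frac{12}{23} \left(-44\right) \left(-10\right) = \left(- \frac{528}{23}\right) \left(-10\right) = \frac{5280}{23}$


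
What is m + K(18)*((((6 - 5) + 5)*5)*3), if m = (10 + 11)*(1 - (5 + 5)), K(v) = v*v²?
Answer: 524691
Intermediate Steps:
K(v) = v³
m = -189 (m = 21*(1 - 1*10) = 21*(1 - 10) = 21*(-9) = -189)
m + K(18)*((((6 - 5) + 5)*5)*3) = -189 + 18³*((((6 - 5) + 5)*5)*3) = -189 + 5832*(((1 + 5)*5)*3) = -189 + 5832*((6*5)*3) = -189 + 5832*(30*3) = -189 + 5832*90 = -189 + 524880 = 524691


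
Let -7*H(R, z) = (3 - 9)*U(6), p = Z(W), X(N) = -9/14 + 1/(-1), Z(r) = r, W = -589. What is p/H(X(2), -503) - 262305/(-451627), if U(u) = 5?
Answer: -1854188971/13548810 ≈ -136.85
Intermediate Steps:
X(N) = -23/14 (X(N) = -9*1/14 + 1*(-1) = -9/14 - 1 = -23/14)
p = -589
H(R, z) = 30/7 (H(R, z) = -(3 - 9)*5/7 = -(-6)*5/7 = -1/7*(-30) = 30/7)
p/H(X(2), -503) - 262305/(-451627) = -589/30/7 - 262305/(-451627) = -589*7/30 - 262305*(-1/451627) = -4123/30 + 262305/451627 = -1854188971/13548810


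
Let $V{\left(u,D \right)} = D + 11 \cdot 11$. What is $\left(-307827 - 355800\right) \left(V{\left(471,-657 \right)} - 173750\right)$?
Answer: $115660895322$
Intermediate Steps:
$V{\left(u,D \right)} = 121 + D$ ($V{\left(u,D \right)} = D + 121 = 121 + D$)
$\left(-307827 - 355800\right) \left(V{\left(471,-657 \right)} - 173750\right) = \left(-307827 - 355800\right) \left(\left(121 - 657\right) - 173750\right) = - 663627 \left(-536 - 173750\right) = \left(-663627\right) \left(-174286\right) = 115660895322$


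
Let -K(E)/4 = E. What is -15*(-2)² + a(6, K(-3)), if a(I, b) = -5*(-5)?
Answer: -35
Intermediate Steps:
K(E) = -4*E
a(I, b) = 25
-15*(-2)² + a(6, K(-3)) = -15*(-2)² + 25 = -15*4 + 25 = -60 + 25 = -35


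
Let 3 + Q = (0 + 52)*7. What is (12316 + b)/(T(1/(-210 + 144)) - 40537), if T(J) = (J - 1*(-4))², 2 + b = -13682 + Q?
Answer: 4386492/176510003 ≈ 0.024851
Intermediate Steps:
Q = 361 (Q = -3 + (0 + 52)*7 = -3 + 52*7 = -3 + 364 = 361)
b = -13323 (b = -2 + (-13682 + 361) = -2 - 13321 = -13323)
T(J) = (4 + J)² (T(J) = (J + 4)² = (4 + J)²)
(12316 + b)/(T(1/(-210 + 144)) - 40537) = (12316 - 13323)/((4 + 1/(-210 + 144))² - 40537) = -1007/((4 + 1/(-66))² - 40537) = -1007/((4 - 1/66)² - 40537) = -1007/((263/66)² - 40537) = -1007/(69169/4356 - 40537) = -1007/(-176510003/4356) = -1007*(-4356/176510003) = 4386492/176510003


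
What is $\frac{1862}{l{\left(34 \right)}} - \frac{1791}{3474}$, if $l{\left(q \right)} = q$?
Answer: $\frac{355983}{6562} \approx 54.249$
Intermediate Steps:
$\frac{1862}{l{\left(34 \right)}} - \frac{1791}{3474} = \frac{1862}{34} - \frac{1791}{3474} = 1862 \cdot \frac{1}{34} - \frac{199}{386} = \frac{931}{17} - \frac{199}{386} = \frac{355983}{6562}$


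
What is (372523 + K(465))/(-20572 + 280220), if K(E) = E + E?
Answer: 373453/259648 ≈ 1.4383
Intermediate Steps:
K(E) = 2*E
(372523 + K(465))/(-20572 + 280220) = (372523 + 2*465)/(-20572 + 280220) = (372523 + 930)/259648 = 373453*(1/259648) = 373453/259648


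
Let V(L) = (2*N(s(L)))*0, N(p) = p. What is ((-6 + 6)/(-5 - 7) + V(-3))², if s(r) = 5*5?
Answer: 0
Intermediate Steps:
s(r) = 25
V(L) = 0 (V(L) = (2*25)*0 = 50*0 = 0)
((-6 + 6)/(-5 - 7) + V(-3))² = ((-6 + 6)/(-5 - 7) + 0)² = (0/(-12) + 0)² = (0*(-1/12) + 0)² = (0 + 0)² = 0² = 0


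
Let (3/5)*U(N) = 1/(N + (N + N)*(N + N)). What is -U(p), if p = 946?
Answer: -1/2148366 ≈ -4.6547e-7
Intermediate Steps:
U(N) = 5/(3*(N + 4*N**2)) (U(N) = 5/(3*(N + (N + N)*(N + N))) = 5/(3*(N + (2*N)*(2*N))) = 5/(3*(N + 4*N**2)))
-U(p) = -5/(3*946*(1 + 4*946)) = -5/(3*946*(1 + 3784)) = -5/(3*946*3785) = -1*1/2148366 = -1/2148366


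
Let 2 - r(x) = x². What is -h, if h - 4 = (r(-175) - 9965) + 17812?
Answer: 22772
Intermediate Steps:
r(x) = 2 - x²
h = -22772 (h = 4 + (((2 - 1*(-175)²) - 9965) + 17812) = 4 + (((2 - 1*30625) - 9965) + 17812) = 4 + (((2 - 30625) - 9965) + 17812) = 4 + ((-30623 - 9965) + 17812) = 4 + (-40588 + 17812) = 4 - 22776 = -22772)
-h = -1*(-22772) = 22772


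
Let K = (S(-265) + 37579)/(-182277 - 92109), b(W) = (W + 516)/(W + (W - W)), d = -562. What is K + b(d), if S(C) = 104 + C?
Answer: -2101790/38551233 ≈ -0.054519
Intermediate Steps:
b(W) = (516 + W)/W (b(W) = (516 + W)/(W + 0) = (516 + W)/W)
K = -18709/137193 (K = ((104 - 265) + 37579)/(-182277 - 92109) = (-161 + 37579)/(-274386) = 37418*(-1/274386) = -18709/137193 ≈ -0.13637)
K + b(d) = -18709/137193 + (516 - 562)/(-562) = -18709/137193 - 1/562*(-46) = -18709/137193 + 23/281 = -2101790/38551233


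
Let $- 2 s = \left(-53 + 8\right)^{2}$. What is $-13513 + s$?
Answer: $- \frac{29051}{2} \approx -14526.0$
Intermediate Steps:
$s = - \frac{2025}{2}$ ($s = - \frac{\left(-53 + 8\right)^{2}}{2} = - \frac{\left(-45\right)^{2}}{2} = \left(- \frac{1}{2}\right) 2025 = - \frac{2025}{2} \approx -1012.5$)
$-13513 + s = -13513 - \frac{2025}{2} = - \frac{29051}{2}$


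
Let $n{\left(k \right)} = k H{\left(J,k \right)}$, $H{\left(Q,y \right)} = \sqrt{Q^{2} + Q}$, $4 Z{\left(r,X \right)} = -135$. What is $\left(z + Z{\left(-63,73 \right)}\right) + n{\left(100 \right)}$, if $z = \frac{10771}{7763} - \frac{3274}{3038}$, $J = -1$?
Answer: $- \frac{225329589}{6738284} \approx -33.44$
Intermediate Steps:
$Z{\left(r,X \right)} = - \frac{135}{4}$ ($Z{\left(r,X \right)} = \frac{1}{4} \left(-135\right) = - \frac{135}{4}$)
$H{\left(Q,y \right)} = \sqrt{Q + Q^{2}}$
$z = \frac{521874}{1684571}$ ($z = 10771 \cdot \frac{1}{7763} - \frac{1637}{1519} = \frac{10771}{7763} - \frac{1637}{1519} = \frac{521874}{1684571} \approx 0.3098$)
$n{\left(k \right)} = 0$ ($n{\left(k \right)} = k \sqrt{- (1 - 1)} = k \sqrt{\left(-1\right) 0} = k \sqrt{0} = k 0 = 0$)
$\left(z + Z{\left(-63,73 \right)}\right) + n{\left(100 \right)} = \left(\frac{521874}{1684571} - \frac{135}{4}\right) + 0 = - \frac{225329589}{6738284} + 0 = - \frac{225329589}{6738284}$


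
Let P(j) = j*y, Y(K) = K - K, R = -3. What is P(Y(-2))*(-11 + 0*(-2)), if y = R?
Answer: 0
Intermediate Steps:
y = -3
Y(K) = 0
P(j) = -3*j (P(j) = j*(-3) = -3*j)
P(Y(-2))*(-11 + 0*(-2)) = (-3*0)*(-11 + 0*(-2)) = 0*(-11 + 0) = 0*(-11) = 0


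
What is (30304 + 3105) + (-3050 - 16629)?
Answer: 13730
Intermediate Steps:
(30304 + 3105) + (-3050 - 16629) = 33409 - 19679 = 13730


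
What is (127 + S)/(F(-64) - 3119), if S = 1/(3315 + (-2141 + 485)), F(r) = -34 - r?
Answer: -210694/5124651 ≈ -0.041114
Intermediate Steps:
S = 1/1659 (S = 1/(3315 - 1656) = 1/1659 ≈ 0.00060277)
(127 + S)/(F(-64) - 3119) = (127 + 1/1659)/((-34 - 1*(-64)) - 3119) = 210694/(1659*((-34 + 64) - 3119)) = 210694/(1659*(30 - 3119)) = (210694/1659)/(-3089) = (210694/1659)*(-1/3089) = -210694/5124651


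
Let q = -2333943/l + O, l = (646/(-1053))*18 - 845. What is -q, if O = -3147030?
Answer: 314924012379/100157 ≈ 3.1443e+6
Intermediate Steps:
l = -100157/117 (l = (646*(-1/1053))*18 - 845 = -646/1053*18 - 845 = -1292/117 - 845 = -100157/117 ≈ -856.04)
q = -314924012379/100157 (q = -2333943/(-100157/117) - 3147030 = -2333943*(-117/100157) - 3147030 = 273071331/100157 - 3147030 = -314924012379/100157 ≈ -3.1443e+6)
-q = -1*(-314924012379/100157) = 314924012379/100157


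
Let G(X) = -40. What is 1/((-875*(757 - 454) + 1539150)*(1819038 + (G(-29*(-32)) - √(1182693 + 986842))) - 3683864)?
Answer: 2317445243086/5370548933243539235344021 + 1274025*√2169535/5370548933243539235344021 ≈ 4.3186e-13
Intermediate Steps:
1/((-875*(757 - 454) + 1539150)*(1819038 + (G(-29*(-32)) - √(1182693 + 986842))) - 3683864) = 1/((-875*(757 - 454) + 1539150)*(1819038 + (-40 - √(1182693 + 986842))) - 3683864) = 1/((-875*303 + 1539150)*(1819038 + (-40 - √2169535)) - 3683864) = 1/((-265125 + 1539150)*(1818998 - √2169535) - 3683864) = 1/(1274025*(1818998 - √2169535) - 3683864) = 1/((2317448926950 - 1274025*√2169535) - 3683864) = 1/(2317445243086 - 1274025*√2169535)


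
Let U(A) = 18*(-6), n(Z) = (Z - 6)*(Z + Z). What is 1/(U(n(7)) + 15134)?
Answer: 1/15026 ≈ 6.6551e-5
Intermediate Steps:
n(Z) = 2*Z*(-6 + Z) (n(Z) = (-6 + Z)*(2*Z) = 2*Z*(-6 + Z))
U(A) = -108
1/(U(n(7)) + 15134) = 1/(-108 + 15134) = 1/15026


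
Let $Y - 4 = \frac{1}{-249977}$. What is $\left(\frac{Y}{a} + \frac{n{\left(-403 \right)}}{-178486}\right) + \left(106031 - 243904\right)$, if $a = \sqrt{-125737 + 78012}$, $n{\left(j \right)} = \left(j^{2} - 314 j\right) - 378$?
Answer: $- \frac{24608688851}{178486} - \frac{999907 i \sqrt{1909}}{2386030465} \approx -1.3787 \cdot 10^{5} - 0.01831 i$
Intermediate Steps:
$n{\left(j \right)} = -378 + j^{2} - 314 j$
$Y = \frac{999907}{249977}$ ($Y = 4 + \frac{1}{-249977} = 4 - \frac{1}{249977} = \frac{999907}{249977} \approx 4.0$)
$a = 5 i \sqrt{1909}$ ($a = \sqrt{-47725} = 5 i \sqrt{1909} \approx 218.46 i$)
$\left(\frac{Y}{a} + \frac{n{\left(-403 \right)}}{-178486}\right) + \left(106031 - 243904\right) = \left(\frac{999907}{249977 \cdot 5 i \sqrt{1909}} + \frac{-378 + \left(-403\right)^{2} - -126542}{-178486}\right) + \left(106031 - 243904\right) = \left(\frac{999907 \left(- \frac{i \sqrt{1909}}{9545}\right)}{249977} + \left(-378 + 162409 + 126542\right) \left(- \frac{1}{178486}\right)\right) - 137873 = \left(- \frac{999907 i \sqrt{1909}}{2386030465} + 288573 \left(- \frac{1}{178486}\right)\right) - 137873 = \left(- \frac{999907 i \sqrt{1909}}{2386030465} - \frac{288573}{178486}\right) - 137873 = \left(- \frac{288573}{178486} - \frac{999907 i \sqrt{1909}}{2386030465}\right) - 137873 = - \frac{24608688851}{178486} - \frac{999907 i \sqrt{1909}}{2386030465}$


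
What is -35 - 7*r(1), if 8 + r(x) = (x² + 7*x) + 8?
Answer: -91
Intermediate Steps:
r(x) = x² + 7*x (r(x) = -8 + ((x² + 7*x) + 8) = -8 + (8 + x² + 7*x) = x² + 7*x)
-35 - 7*r(1) = -35 - 7*(7 + 1) = -35 - 7*8 = -35 - 56 = -91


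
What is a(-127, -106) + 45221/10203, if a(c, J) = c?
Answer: -1250560/10203 ≈ -122.57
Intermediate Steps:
a(-127, -106) + 45221/10203 = -127 + 45221/10203 = -1250560/10203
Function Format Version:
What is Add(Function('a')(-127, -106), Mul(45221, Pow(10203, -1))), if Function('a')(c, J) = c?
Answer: Rational(-1250560, 10203) ≈ -122.57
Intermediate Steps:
Add(Function('a')(-127, -106), Mul(45221, Pow(10203, -1))) = Add(-127, Mul(45221, Pow(10203, -1))) = Add(-127, Mul(45221, Rational(1, 10203))) = Add(-127, Rational(45221, 10203)) = Rational(-1250560, 10203)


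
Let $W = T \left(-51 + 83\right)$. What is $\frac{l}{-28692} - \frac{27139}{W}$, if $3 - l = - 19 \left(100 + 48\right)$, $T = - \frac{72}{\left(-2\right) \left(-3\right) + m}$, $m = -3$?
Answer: $\frac{64709189}{1836288} \approx 35.239$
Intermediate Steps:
$T = -24$ ($T = - \frac{72}{\left(-2\right) \left(-3\right) - 3} = - \frac{72}{6 - 3} = - \frac{72}{3} = \left(-72\right) \frac{1}{3} = -24$)
$W = -768$ ($W = - 24 \left(-51 + 83\right) = \left(-24\right) 32 = -768$)
$l = 2815$ ($l = 3 - - 19 \left(100 + 48\right) = 3 - \left(-19\right) 148 = 3 - -2812 = 3 + 2812 = 2815$)
$\frac{l}{-28692} - \frac{27139}{W} = \frac{2815}{-28692} - \frac{27139}{-768} = 2815 \left(- \frac{1}{28692}\right) - - \frac{27139}{768} = - \frac{2815}{28692} + \frac{27139}{768} = \frac{64709189}{1836288}$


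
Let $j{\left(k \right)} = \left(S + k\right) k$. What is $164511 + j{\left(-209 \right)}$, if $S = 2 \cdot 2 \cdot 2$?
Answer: $206520$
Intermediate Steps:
$S = 8$ ($S = 4 \cdot 2 = 8$)
$j{\left(k \right)} = k \left(8 + k\right)$ ($j{\left(k \right)} = \left(8 + k\right) k = k \left(8 + k\right)$)
$164511 + j{\left(-209 \right)} = 164511 - 209 \left(8 - 209\right) = 164511 - -42009 = 164511 + 42009 = 206520$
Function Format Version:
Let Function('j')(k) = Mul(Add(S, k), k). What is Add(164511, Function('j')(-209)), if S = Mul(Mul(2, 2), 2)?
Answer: 206520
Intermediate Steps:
S = 8 (S = Mul(4, 2) = 8)
Function('j')(k) = Mul(k, Add(8, k)) (Function('j')(k) = Mul(Add(8, k), k) = Mul(k, Add(8, k)))
Add(164511, Function('j')(-209)) = Add(164511, Mul(-209, Add(8, -209))) = Add(164511, Mul(-209, -201)) = Add(164511, 42009) = 206520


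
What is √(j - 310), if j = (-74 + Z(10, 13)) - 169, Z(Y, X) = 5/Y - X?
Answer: I*√2262/2 ≈ 23.78*I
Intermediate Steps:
Z(Y, X) = -X + 5/Y
j = -511/2 (j = (-74 + (-1*13 + 5/10)) - 169 = (-74 + (-13 + 5*(⅒))) - 169 = (-74 + (-13 + ½)) - 169 = (-74 - 25/2) - 169 = -173/2 - 169 = -511/2 ≈ -255.50)
√(j - 310) = √(-511/2 - 310) = √(-1131/2) = I*√2262/2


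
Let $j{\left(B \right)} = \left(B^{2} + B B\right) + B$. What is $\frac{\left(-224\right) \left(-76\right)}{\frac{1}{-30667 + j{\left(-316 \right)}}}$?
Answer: $2872442496$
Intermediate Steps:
$j{\left(B \right)} = B + 2 B^{2}$ ($j{\left(B \right)} = \left(B^{2} + B^{2}\right) + B = 2 B^{2} + B = B + 2 B^{2}$)
$\frac{\left(-224\right) \left(-76\right)}{\frac{1}{-30667 + j{\left(-316 \right)}}} = \frac{\left(-224\right) \left(-76\right)}{\frac{1}{-30667 - 316 \left(1 + 2 \left(-316\right)\right)}} = \frac{17024}{\frac{1}{-30667 - 316 \left(1 - 632\right)}} = \frac{17024}{\frac{1}{-30667 - -199396}} = \frac{17024}{\frac{1}{-30667 + 199396}} = \frac{17024}{\frac{1}{168729}} = 17024 \frac{1}{\frac{1}{168729}} = 17024 \cdot 168729 = 2872442496$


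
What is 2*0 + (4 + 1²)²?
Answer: 25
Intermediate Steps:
2*0 + (4 + 1²)² = 0 + (4 + 1)² = 0 + 5² = 0 + 25 = 25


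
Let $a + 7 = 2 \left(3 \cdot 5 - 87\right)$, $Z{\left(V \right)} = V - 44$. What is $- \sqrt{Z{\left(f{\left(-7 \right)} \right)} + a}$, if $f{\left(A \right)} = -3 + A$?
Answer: $- i \sqrt{205} \approx - 14.318 i$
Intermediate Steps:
$Z{\left(V \right)} = -44 + V$
$a = -151$ ($a = -7 + 2 \left(3 \cdot 5 - 87\right) = -7 + 2 \left(15 - 87\right) = -7 + 2 \left(-72\right) = -7 - 144 = -151$)
$- \sqrt{Z{\left(f{\left(-7 \right)} \right)} + a} = - \sqrt{\left(-44 - 10\right) - 151} = - \sqrt{-54 - 151} = - \sqrt{-205} = - i \sqrt{205}$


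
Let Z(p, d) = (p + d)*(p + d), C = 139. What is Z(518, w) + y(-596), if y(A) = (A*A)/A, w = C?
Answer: 431053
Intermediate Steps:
w = 139
Z(p, d) = (d + p)² (Z(p, d) = (d + p)*(d + p) = (d + p)²)
y(A) = A (y(A) = A²/A = A)
Z(518, w) + y(-596) = (139 + 518)² - 596 = 657² - 596 = 431649 - 596 = 431053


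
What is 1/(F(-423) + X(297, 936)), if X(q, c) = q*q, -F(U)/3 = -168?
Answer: 1/88713 ≈ 1.1272e-5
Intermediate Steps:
F(U) = 504 (F(U) = -3*(-168) = 504)
X(q, c) = q²
1/(F(-423) + X(297, 936)) = 1/(504 + 297²) = 1/(504 + 88209) = 1/88713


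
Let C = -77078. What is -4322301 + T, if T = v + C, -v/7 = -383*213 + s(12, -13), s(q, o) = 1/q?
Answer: -45939919/12 ≈ -3.8283e+6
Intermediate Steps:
v = 6852629/12 (v = -7*(-383*213 + 1/12) = -7*(-81579 + 1/12) = -7*(-978947/12) = 6852629/12 ≈ 5.7105e+5)
T = 5927693/12 (T = 6852629/12 - 77078 = 5927693/12 ≈ 4.9397e+5)
-4322301 + T = -4322301 + 5927693/12 = -45939919/12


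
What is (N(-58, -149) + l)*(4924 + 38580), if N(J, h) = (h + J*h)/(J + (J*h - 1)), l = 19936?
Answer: 2481456283408/2861 ≈ 8.6734e+8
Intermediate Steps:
N(J, h) = (h + J*h)/(-1 + J + J*h) (N(J, h) = (h + J*h)/(J + (-1 + J*h)) = (h + J*h)/(-1 + J + J*h))
(N(-58, -149) + l)*(4924 + 38580) = (-149*(1 - 58)/(-1 - 58 - 58*(-149)) + 19936)*(4924 + 38580) = (-149*(-57)/(-1 - 58 + 8642) + 19936)*43504 = (-149*(-57)/8583 + 19936)*43504 = (-149*1/8583*(-57) + 19936)*43504 = (2831/2861 + 19936)*43504 = (57039727/2861)*43504 = 2481456283408/2861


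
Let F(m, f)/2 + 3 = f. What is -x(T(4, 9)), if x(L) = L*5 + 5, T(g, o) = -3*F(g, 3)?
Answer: -5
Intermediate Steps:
F(m, f) = -6 + 2*f
T(g, o) = 0 (T(g, o) = -3*(-6 + 2*3) = -3*(-6 + 6) = -3*0 = 0)
x(L) = 5 + 5*L (x(L) = 5*L + 5 = 5 + 5*L)
-x(T(4, 9)) = -(5 + 5*0) = -(5 + 0) = -1*5 = -5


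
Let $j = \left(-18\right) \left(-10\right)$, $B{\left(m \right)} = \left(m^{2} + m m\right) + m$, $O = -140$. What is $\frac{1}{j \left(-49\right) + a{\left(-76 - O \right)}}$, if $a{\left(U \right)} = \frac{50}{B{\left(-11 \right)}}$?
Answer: $- \frac{231}{2037370} \approx -0.00011338$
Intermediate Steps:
$B{\left(m \right)} = m + 2 m^{2}$ ($B{\left(m \right)} = \left(m^{2} + m^{2}\right) + m = 2 m^{2} + m = m + 2 m^{2}$)
$j = 180$
$a{\left(U \right)} = \frac{50}{231}$ ($a{\left(U \right)} = \frac{50}{\left(-11\right) \left(1 + 2 \left(-11\right)\right)} = \frac{50}{\left(-11\right) \left(1 - 22\right)} = \frac{50}{\left(-11\right) \left(-21\right)} = \frac{50}{231}$)
$\frac{1}{j \left(-49\right) + a{\left(-76 - O \right)}} = \frac{1}{180 \left(-49\right) + \frac{50}{231}} = \frac{1}{-8820 + \frac{50}{231}} = \frac{1}{- \frac{2037370}{231}} = - \frac{231}{2037370}$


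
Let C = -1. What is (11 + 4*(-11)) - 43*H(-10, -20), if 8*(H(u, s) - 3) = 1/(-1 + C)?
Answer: -2549/16 ≈ -159.31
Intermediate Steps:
H(u, s) = 47/16 (H(u, s) = 3 + 1/(8*(-1 - 1)) = 3 + (⅛)/(-2) = 3 + (⅛)*(-½) = 3 - 1/16 = 47/16)
(11 + 4*(-11)) - 43*H(-10, -20) = (11 + 4*(-11)) - 43*47/16 = (11 - 44) - 2021/16 = -33 - 2021/16 = -2549/16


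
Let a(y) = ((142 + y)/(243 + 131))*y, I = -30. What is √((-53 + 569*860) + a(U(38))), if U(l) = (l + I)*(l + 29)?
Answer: √17143855751/187 ≈ 700.18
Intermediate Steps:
U(l) = (-30 + l)*(29 + l) (U(l) = (l - 30)*(l + 29) = (-30 + l)*(29 + l))
a(y) = y*(71/187 + y/374) (a(y) = ((142 + y)/374)*y = ((142 + y)*(1/374))*y = (71/187 + y/374)*y = y*(71/187 + y/374))
√((-53 + 569*860) + a(U(38))) = √((-53 + 569*860) + (-870 + 38² - 1*38)*(142 + (-870 + 38² - 1*38))/374) = √((-53 + 489340) + (-870 + 1444 - 38)*(142 + (-870 + 1444 - 38))/374) = √(489287 + (1/374)*536*(142 + 536)) = √(489287 + (1/374)*536*678) = √(489287 + 181704/187) = √(91678373/187) = √17143855751/187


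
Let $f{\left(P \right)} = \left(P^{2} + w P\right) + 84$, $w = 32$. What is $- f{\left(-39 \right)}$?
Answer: $-357$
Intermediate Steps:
$f{\left(P \right)} = 84 + P^{2} + 32 P$ ($f{\left(P \right)} = \left(P^{2} + 32 P\right) + 84 = 84 + P^{2} + 32 P$)
$- f{\left(-39 \right)} = - (84 + \left(-39\right)^{2} + 32 \left(-39\right)) = - (84 + 1521 - 1248) = \left(-1\right) 357 = -357$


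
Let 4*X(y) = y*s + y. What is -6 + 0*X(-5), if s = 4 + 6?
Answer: -6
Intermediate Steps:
s = 10
X(y) = 11*y/4 (X(y) = (y*10 + y)/4 = (10*y + y)/4 = (11*y)/4 = 11*y/4)
-6 + 0*X(-5) = -6 + 0*((11/4)*(-5)) = -6 + 0*(-55/4) = -6 + 0 = -6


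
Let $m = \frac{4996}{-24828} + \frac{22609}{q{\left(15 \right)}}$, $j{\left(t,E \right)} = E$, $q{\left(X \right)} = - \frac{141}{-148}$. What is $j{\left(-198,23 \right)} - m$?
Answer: $- \frac{2305459546}{97243} \approx -23708.0$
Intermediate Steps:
$q{\left(X \right)} = \frac{141}{148}$ ($q{\left(X \right)} = \left(-141\right) \left(- \frac{1}{148}\right) = \frac{141}{148}$)
$m = \frac{2307696135}{97243}$ ($m = \frac{4996}{-24828} + \frac{22609}{\frac{141}{148}} = 4996 \left(- \frac{1}{24828}\right) + 22609 \cdot \frac{148}{141} = - \frac{1249}{6207} + \frac{3346132}{141} = \frac{2307696135}{97243} \approx 23731.0$)
$j{\left(-198,23 \right)} - m = 23 - \frac{2307696135}{97243} = - \frac{2305459546}{97243}$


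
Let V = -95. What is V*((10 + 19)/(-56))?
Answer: 2755/56 ≈ 49.196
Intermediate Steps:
V*((10 + 19)/(-56)) = -95*(10 + 19)/(-56) = -2755*(-1)/56 = -95*(-29/56) = 2755/56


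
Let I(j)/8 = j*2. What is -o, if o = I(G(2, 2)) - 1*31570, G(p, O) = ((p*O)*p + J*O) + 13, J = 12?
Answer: 30850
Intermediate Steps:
G(p, O) = 13 + 12*O + O*p² (G(p, O) = ((p*O)*p + 12*O) + 13 = ((O*p)*p + 12*O) + 13 = (O*p² + 12*O) + 13 = (12*O + O*p²) + 13 = 13 + 12*O + O*p²)
I(j) = 16*j (I(j) = 8*(j*2) = 8*(2*j) = 16*j)
o = -30850 (o = 16*(13 + 12*2 + 2*2²) - 1*31570 = 16*(13 + 24 + 2*4) - 31570 = 16*(13 + 24 + 8) - 31570 = 16*45 - 31570 = 720 - 31570 = -30850)
-o = -1*(-30850) = 30850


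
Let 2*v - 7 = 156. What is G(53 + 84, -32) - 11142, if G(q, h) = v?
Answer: -22121/2 ≈ -11061.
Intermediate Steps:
v = 163/2 (v = 7/2 + (1/2)*156 = 7/2 + 78 = 163/2 ≈ 81.500)
G(q, h) = 163/2
G(53 + 84, -32) - 11142 = 163/2 - 11142 = -22121/2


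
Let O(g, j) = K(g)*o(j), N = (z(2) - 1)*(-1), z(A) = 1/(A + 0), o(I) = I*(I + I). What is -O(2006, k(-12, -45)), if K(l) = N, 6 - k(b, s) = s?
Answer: -2601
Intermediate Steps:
o(I) = 2*I² (o(I) = I*(2*I) = 2*I²)
z(A) = 1/A
N = ½ (N = (1/2 - 1)*(-1) = (½ - 1)*(-1) = -½*(-1) = ½ ≈ 0.50000)
k(b, s) = 6 - s
K(l) = ½
O(g, j) = j² (O(g, j) = (2*j²)/2 = j²)
-O(2006, k(-12, -45)) = -(6 - 1*(-45))² = -(6 + 45)² = -1*51² = -1*2601 = -2601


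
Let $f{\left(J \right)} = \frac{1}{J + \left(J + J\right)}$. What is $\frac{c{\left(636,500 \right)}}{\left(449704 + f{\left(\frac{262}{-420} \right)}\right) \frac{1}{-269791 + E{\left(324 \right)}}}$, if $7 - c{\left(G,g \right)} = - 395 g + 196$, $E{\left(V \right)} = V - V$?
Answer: $- \frac{6973487892131}{58911154} \approx -1.1837 \cdot 10^{5}$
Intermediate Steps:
$f{\left(J \right)} = \frac{1}{3 J}$ ($f{\left(J \right)} = \frac{1}{J + 2 J} = \frac{1}{3 J}$)
$E{\left(V \right)} = 0$
$c{\left(G,g \right)} = -189 + 395 g$ ($c{\left(G,g \right)} = 7 - \left(- 395 g + 196\right) = 7 - \left(196 - 395 g\right) = 7 + \left(-196 + 395 g\right) = -189 + 395 g$)
$\frac{c{\left(636,500 \right)}}{\left(449704 + f{\left(\frac{262}{-420} \right)}\right) \frac{1}{-269791 + E{\left(324 \right)}}} = \frac{-189 + 395 \cdot 500}{\left(449704 + \frac{1}{3 \frac{262}{-420}}\right) \frac{1}{-269791 + 0}} = \frac{-189 + 197500}{\left(449704 + \frac{1}{3 \cdot 262 \left(- \frac{1}{420}\right)}\right) \frac{1}{-269791}} = \frac{197311}{\left(449704 + \frac{1}{3 \left(- \frac{131}{210}\right)}\right) \left(- \frac{1}{269791}\right)} = \frac{197311}{\left(449704 + \frac{1}{3} \left(- \frac{210}{131}\right)\right) \left(- \frac{1}{269791}\right)} = \frac{197311}{\left(449704 - \frac{70}{131}\right) \left(- \frac{1}{269791}\right)} = \frac{197311}{\frac{58911154}{131} \left(- \frac{1}{269791}\right)} = \frac{197311}{- \frac{58911154}{35342621}} = 197311 \left(- \frac{35342621}{58911154}\right) = - \frac{6973487892131}{58911154}$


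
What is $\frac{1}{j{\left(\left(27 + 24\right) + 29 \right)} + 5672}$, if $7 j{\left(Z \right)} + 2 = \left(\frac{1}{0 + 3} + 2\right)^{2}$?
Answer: $\frac{63}{357367} \approx 0.00017629$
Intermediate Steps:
$j{\left(Z \right)} = \frac{31}{63}$ ($j{\left(Z \right)} = - \frac{2}{7} + \frac{\left(\frac{1}{0 + 3} + 2\right)^{2}}{7} = - \frac{2}{7} + \frac{\left(\frac{1}{3} + 2\right)^{2}}{7} = - \frac{2}{7} + \frac{\left(\frac{7}{3}\right)^{2}}{7} = - \frac{2}{7} + \frac{1}{7} \cdot \frac{49}{9} = - \frac{2}{7} + \frac{7}{9} = \frac{31}{63}$)
$\frac{1}{j{\left(\left(27 + 24\right) + 29 \right)} + 5672} = \frac{1}{\frac{31}{63} + 5672} = \frac{1}{\frac{357367}{63}} = \frac{63}{357367}$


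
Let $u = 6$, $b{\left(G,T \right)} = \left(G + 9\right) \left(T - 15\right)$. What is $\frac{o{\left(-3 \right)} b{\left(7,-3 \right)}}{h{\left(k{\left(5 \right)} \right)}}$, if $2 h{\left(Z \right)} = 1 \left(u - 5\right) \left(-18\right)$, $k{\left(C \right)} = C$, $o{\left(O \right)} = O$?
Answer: $-96$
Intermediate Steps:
$b{\left(G,T \right)} = \left(-15 + T\right) \left(9 + G\right)$ ($b{\left(G,T \right)} = \left(9 + G\right) \left(-15 + T\right) = \left(-15 + T\right) \left(9 + G\right)$)
$h{\left(Z \right)} = -9$ ($h{\left(Z \right)} = \frac{1 \left(6 - 5\right) \left(-18\right)}{2} = \frac{1 \cdot 1 \left(-18\right)}{2} = \frac{1 \left(-18\right)}{2} = \frac{1}{2} \left(-18\right) = -9$)
$\frac{o{\left(-3 \right)} b{\left(7,-3 \right)}}{h{\left(k{\left(5 \right)} \right)}} = \frac{\left(-3\right) \left(-135 - 105 + 9 \left(-3\right) + 7 \left(-3\right)\right)}{-9} = - 3 \left(-135 - 105 - 27 - 21\right) \left(- \frac{1}{9}\right) = \left(-3\right) \left(-288\right) \left(- \frac{1}{9}\right) = 864 \left(- \frac{1}{9}\right) = -96$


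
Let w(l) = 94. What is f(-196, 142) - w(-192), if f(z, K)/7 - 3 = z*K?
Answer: -194897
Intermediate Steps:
f(z, K) = 21 + 7*K*z (f(z, K) = 21 + 7*(z*K) = 21 + 7*(K*z) = 21 + 7*K*z)
f(-196, 142) - w(-192) = (21 + 7*142*(-196)) - 1*94 = (21 - 194824) - 94 = -194803 - 94 = -194897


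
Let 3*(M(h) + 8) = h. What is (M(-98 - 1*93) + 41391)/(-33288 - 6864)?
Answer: -61979/60228 ≈ -1.0291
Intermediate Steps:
M(h) = -8 + h/3
(M(-98 - 1*93) + 41391)/(-33288 - 6864) = ((-8 + (-98 - 1*93)/3) + 41391)/(-33288 - 6864) = ((-8 + (-98 - 93)/3) + 41391)/(-40152) = ((-8 + (⅓)*(-191)) + 41391)*(-1/40152) = ((-8 - 191/3) + 41391)*(-1/40152) = (-215/3 + 41391)*(-1/40152) = (123958/3)*(-1/40152) = -61979/60228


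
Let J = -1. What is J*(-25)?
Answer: 25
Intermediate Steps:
J*(-25) = -1*(-25) = 25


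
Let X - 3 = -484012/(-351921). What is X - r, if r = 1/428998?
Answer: 660560043529/150973405158 ≈ 4.3753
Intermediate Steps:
X = 1539775/351921 (X = 3 - 484012/(-351921) = 3 - 484012*(-1/351921) = 3 + 484012/351921 = 1539775/351921 ≈ 4.3753)
r = 1/428998 ≈ 2.3310e-6
X - r = 1539775/351921 - 1*1/428998 = 1539775/351921 - 1/428998 = 660560043529/150973405158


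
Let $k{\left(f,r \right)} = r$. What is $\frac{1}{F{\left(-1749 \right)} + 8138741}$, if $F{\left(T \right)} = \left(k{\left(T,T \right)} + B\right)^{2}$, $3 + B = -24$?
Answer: $\frac{1}{11292917} \approx 8.8551 \cdot 10^{-8}$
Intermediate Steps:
$B = -27$ ($B = -3 - 24 = -27$)
$F{\left(T \right)} = \left(-27 + T\right)^{2}$ ($F{\left(T \right)} = \left(T - 27\right)^{2} = \left(-27 + T\right)^{2}$)
$\frac{1}{F{\left(-1749 \right)} + 8138741} = \frac{1}{\left(-27 - 1749\right)^{2} + 8138741} = \frac{1}{\left(-1776\right)^{2} + 8138741} = \frac{1}{3154176 + 8138741} = \frac{1}{11292917}$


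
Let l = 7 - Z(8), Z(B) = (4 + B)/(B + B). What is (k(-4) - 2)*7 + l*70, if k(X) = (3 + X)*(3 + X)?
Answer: 861/2 ≈ 430.50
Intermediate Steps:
k(X) = (3 + X)**2
Z(B) = (4 + B)/(2*B) (Z(B) = (4 + B)/((2*B)) = (4 + B)*(1/(2*B)) = (4 + B)/(2*B))
l = 25/4 (l = 7 - (4 + 8)/(2*8) = 7 - 12/(2*8) = 7 - 1*3/4 = 7 - 3/4 = 25/4 ≈ 6.2500)
(k(-4) - 2)*7 + l*70 = ((3 - 4)**2 - 2)*7 + (25/4)*70 = ((-1)**2 - 2)*7 + 875/2 = (1 - 2)*7 + 875/2 = -1*7 + 875/2 = -7 + 875/2 = 861/2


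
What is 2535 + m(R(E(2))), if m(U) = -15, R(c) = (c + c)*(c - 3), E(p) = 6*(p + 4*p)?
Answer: 2520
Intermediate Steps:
E(p) = 30*p (E(p) = 6*(5*p) = 30*p)
R(c) = 2*c*(-3 + c) (R(c) = (2*c)*(-3 + c) = 2*c*(-3 + c))
2535 + m(R(E(2))) = 2535 - 15 = 2520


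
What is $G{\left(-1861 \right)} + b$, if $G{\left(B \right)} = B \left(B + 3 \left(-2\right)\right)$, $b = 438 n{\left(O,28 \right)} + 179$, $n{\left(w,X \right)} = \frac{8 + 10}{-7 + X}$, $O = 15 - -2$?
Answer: $\frac{24325290}{7} \approx 3.475 \cdot 10^{6}$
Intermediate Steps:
$O = 17$ ($O = 15 + 2 = 17$)
$n{\left(w,X \right)} = \frac{18}{-7 + X}$
$b = \frac{3881}{7}$ ($b = 438 \frac{18}{-7 + 28} + 179 = 438 \cdot \frac{18}{21} + 179 = 438 \cdot 18 \cdot \frac{1}{21} + 179 = 438 \cdot \frac{6}{7} + 179 = \frac{2628}{7} + 179 = \frac{3881}{7} \approx 554.43$)
$G{\left(B \right)} = B \left(-6 + B\right)$ ($G{\left(B \right)} = B \left(B - 6\right) = B \left(-6 + B\right)$)
$G{\left(-1861 \right)} + b = - 1861 \left(-6 - 1861\right) + \frac{3881}{7} = \left(-1861\right) \left(-1867\right) + \frac{3881}{7} = 3474487 + \frac{3881}{7} = \frac{24325290}{7}$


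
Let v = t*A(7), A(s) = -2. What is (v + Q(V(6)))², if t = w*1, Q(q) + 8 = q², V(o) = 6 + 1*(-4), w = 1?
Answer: 36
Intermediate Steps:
V(o) = 2 (V(o) = 6 - 4 = 2)
Q(q) = -8 + q²
t = 1 (t = 1*1 = 1)
v = -2 (v = 1*(-2) = -2)
(v + Q(V(6)))² = (-2 + (-8 + 2²))² = (-2 + (-8 + 4))² = (-2 - 4)² = (-6)² = 36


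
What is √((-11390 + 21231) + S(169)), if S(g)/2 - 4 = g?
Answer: √10187 ≈ 100.93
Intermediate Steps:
S(g) = 8 + 2*g
√((-11390 + 21231) + S(169)) = √((-11390 + 21231) + (8 + 2*169)) = √(9841 + (8 + 338)) = √(9841 + 346) = √10187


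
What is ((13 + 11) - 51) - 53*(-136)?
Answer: 7181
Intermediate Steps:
((13 + 11) - 51) - 53*(-136) = (24 - 51) + 7208 = -27 + 7208 = 7181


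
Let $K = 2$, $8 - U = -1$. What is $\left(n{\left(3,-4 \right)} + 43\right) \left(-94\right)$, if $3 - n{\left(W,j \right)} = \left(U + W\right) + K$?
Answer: $-3008$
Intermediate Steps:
$U = 9$ ($U = 8 - -1 = 8 + 1 = 9$)
$n{\left(W,j \right)} = -8 - W$ ($n{\left(W,j \right)} = 3 - \left(\left(9 + W\right) + 2\right) = 3 - \left(11 + W\right) = -8 - W$)
$\left(n{\left(3,-4 \right)} + 43\right) \left(-94\right) = \left(\left(-8 - 3\right) + 43\right) \left(-94\right) = \left(-11 + 43\right) \left(-94\right) = 32 \left(-94\right) = -3008$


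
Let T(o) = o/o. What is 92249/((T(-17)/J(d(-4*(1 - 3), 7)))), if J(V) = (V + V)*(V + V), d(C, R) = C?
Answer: 23615744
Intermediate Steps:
T(o) = 1
J(V) = 4*V² (J(V) = (2*V)*(2*V) = 4*V²)
92249/((T(-17)/J(d(-4*(1 - 3), 7)))) = 92249/((1/(4*(-4*(1 - 3))²))) = 92249/((1/(4*(-4*(-2))²))) = 92249/((1/(4*8²))) = 92249/((1/(4*64))) = 92249/((1/256)) = 92249/((1*(1/256))) = 92249/(1/256) = 92249*256 = 23615744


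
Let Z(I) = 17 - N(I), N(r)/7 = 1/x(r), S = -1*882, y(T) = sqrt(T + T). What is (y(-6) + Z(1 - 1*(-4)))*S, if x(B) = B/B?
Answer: -8820 - 1764*I*sqrt(3) ≈ -8820.0 - 3055.3*I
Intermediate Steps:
x(B) = 1
y(T) = sqrt(2)*sqrt(T) (y(T) = sqrt(2*T) = sqrt(2)*sqrt(T))
S = -882
N(r) = 7 (N(r) = 7/1 = 7*1 = 7)
Z(I) = 10 (Z(I) = 17 - 1*7 = 17 - 7 = 10)
(y(-6) + Z(1 - 1*(-4)))*S = (sqrt(2)*sqrt(-6) + 10)*(-882) = (sqrt(2)*(I*sqrt(6)) + 10)*(-882) = (2*I*sqrt(3) + 10)*(-882) = (10 + 2*I*sqrt(3))*(-882) = -8820 - 1764*I*sqrt(3)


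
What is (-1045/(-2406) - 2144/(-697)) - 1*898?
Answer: -1500043007/1676982 ≈ -894.49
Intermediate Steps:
(-1045/(-2406) - 2144/(-697)) - 1*898 = (-1045*(-1/2406) - 2144*(-1/697)) - 898 = (1045/2406 + 2144/697) - 898 = 5886829/1676982 - 898 = -1500043007/1676982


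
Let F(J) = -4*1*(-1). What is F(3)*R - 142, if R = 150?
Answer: 458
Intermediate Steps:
F(J) = 4 (F(J) = -4*(-1) = 4)
F(3)*R - 142 = 4*150 - 142 = 600 - 142 = 458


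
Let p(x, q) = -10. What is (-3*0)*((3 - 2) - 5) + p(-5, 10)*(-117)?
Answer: 1170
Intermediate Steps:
(-3*0)*((3 - 2) - 5) + p(-5, 10)*(-117) = (-3*0)*((3 - 2) - 5) - 10*(-117) = 0*(1 - 5) + 1170 = 0*(-4) + 1170 = 0 + 1170 = 1170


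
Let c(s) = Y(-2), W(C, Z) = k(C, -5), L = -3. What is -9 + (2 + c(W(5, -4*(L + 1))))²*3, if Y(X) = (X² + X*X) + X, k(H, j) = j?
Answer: 183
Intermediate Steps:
Y(X) = X + 2*X² (Y(X) = (X² + X²) + X = 2*X² + X = X + 2*X²)
W(C, Z) = -5
c(s) = 6 (c(s) = -2*(1 + 2*(-2)) = -2*(1 - 4) = -2*(-3) = 6)
-9 + (2 + c(W(5, -4*(L + 1))))²*3 = -9 + (2 + 6)²*3 = -9 + 8²*3 = -9 + 64*3 = -9 + 192 = 183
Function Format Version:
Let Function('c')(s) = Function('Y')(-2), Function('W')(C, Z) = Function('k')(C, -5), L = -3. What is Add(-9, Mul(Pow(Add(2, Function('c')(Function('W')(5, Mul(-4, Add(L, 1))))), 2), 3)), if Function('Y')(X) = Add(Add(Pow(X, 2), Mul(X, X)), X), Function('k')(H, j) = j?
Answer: 183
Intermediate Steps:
Function('Y')(X) = Add(X, Mul(2, Pow(X, 2))) (Function('Y')(X) = Add(Add(Pow(X, 2), Pow(X, 2)), X) = Add(Mul(2, Pow(X, 2)), X) = Add(X, Mul(2, Pow(X, 2))))
Function('W')(C, Z) = -5
Function('c')(s) = 6 (Function('c')(s) = Mul(-2, Add(1, Mul(2, -2))) = Mul(-2, Add(1, -4)) = Mul(-2, -3) = 6)
Add(-9, Mul(Pow(Add(2, Function('c')(Function('W')(5, Mul(-4, Add(L, 1))))), 2), 3)) = Add(-9, Mul(Pow(Add(2, 6), 2), 3)) = Add(-9, Mul(Pow(8, 2), 3)) = Add(-9, Mul(64, 3)) = Add(-9, 192) = 183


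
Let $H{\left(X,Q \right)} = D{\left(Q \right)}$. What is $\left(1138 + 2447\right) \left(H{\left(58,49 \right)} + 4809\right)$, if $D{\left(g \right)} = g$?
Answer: $17415930$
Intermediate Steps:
$H{\left(X,Q \right)} = Q$
$\left(1138 + 2447\right) \left(H{\left(58,49 \right)} + 4809\right) = \left(1138 + 2447\right) \left(49 + 4809\right) = 3585 \cdot 4858 = 17415930$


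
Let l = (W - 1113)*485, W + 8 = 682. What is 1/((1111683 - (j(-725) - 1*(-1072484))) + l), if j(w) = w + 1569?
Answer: -1/174560 ≈ -5.7287e-6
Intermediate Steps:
j(w) = 1569 + w
W = 674 (W = -8 + 682 = 674)
l = -212915 (l = (674 - 1113)*485 = -439*485 = -212915)
1/((1111683 - (j(-725) - 1*(-1072484))) + l) = 1/((1111683 - ((1569 - 725) - 1*(-1072484))) - 212915) = 1/((1111683 - (844 + 1072484)) - 212915) = 1/((1111683 - 1*1073328) - 212915) = 1/((1111683 - 1073328) - 212915) = 1/(38355 - 212915) = 1/(-174560) = -1/174560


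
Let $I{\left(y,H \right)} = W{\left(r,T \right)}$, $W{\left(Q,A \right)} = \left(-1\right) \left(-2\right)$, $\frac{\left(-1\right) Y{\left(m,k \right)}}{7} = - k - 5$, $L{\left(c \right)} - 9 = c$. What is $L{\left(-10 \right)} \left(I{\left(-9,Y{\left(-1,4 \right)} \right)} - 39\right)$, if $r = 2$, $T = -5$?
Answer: $37$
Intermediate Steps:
$L{\left(c \right)} = 9 + c$
$Y{\left(m,k \right)} = 35 + 7 k$ ($Y{\left(m,k \right)} = - 7 \left(- k - 5\right) = - 7 \left(-5 - k\right) = 35 + 7 k$)
$W{\left(Q,A \right)} = 2$
$I{\left(y,H \right)} = 2$
$L{\left(-10 \right)} \left(I{\left(-9,Y{\left(-1,4 \right)} \right)} - 39\right) = \left(9 - 10\right) \left(2 - 39\right) = \left(-1\right) \left(-37\right) = 37$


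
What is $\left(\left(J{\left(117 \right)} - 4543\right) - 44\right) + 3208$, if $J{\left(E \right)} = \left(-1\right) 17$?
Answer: $-1396$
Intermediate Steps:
$J{\left(E \right)} = -17$
$\left(\left(J{\left(117 \right)} - 4543\right) - 44\right) + 3208 = \left(\left(-17 - 4543\right) - 44\right) + 3208 = \left(-4560 - 44\right) + 3208 = -4604 + 3208 = -1396$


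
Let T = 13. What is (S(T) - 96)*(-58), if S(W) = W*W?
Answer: -4234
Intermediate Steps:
S(W) = W²
(S(T) - 96)*(-58) = (13² - 96)*(-58) = (169 - 96)*(-58) = 73*(-58) = -4234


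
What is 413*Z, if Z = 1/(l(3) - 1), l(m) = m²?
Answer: 413/8 ≈ 51.625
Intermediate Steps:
Z = ⅛ (Z = 1/(3² - 1) = 1/(9 - 1) = 1/8 = ⅛ ≈ 0.12500)
413*Z = 413*(⅛) = 413/8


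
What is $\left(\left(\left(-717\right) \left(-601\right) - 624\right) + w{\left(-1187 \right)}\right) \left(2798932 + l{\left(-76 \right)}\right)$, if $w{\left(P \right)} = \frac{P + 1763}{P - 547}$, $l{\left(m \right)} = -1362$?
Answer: $\frac{347890645168170}{289} \approx 1.2038 \cdot 10^{12}$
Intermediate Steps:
$w{\left(P \right)} = \frac{1763 + P}{-547 + P}$
$\left(\left(\left(-717\right) \left(-601\right) - 624\right) + w{\left(-1187 \right)}\right) \left(2798932 + l{\left(-76 \right)}\right) = \left(\left(\left(-717\right) \left(-601\right) - 624\right) + \frac{1763 - 1187}{-547 - 1187}\right) \left(2798932 - 1362\right) = \left(\left(430917 - 624\right) + \frac{1}{-1734} \cdot 576\right) 2797570 = \left(430293 - \frac{96}{289}\right) 2797570 = \frac{124354581}{289} \cdot 2797570 = \frac{347890645168170}{289}$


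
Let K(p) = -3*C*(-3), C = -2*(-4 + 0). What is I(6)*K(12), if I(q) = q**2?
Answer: 2592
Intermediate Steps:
C = 8 (C = -2*(-4) = 8)
K(p) = 72 (K(p) = -3*8*(-3) = -24*(-3) = 72)
I(6)*K(12) = 6**2*72 = 36*72 = 2592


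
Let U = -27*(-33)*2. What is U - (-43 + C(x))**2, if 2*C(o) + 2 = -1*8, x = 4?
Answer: -522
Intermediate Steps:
C(o) = -5 (C(o) = -1 + (-1*8)/2 = -1 + (1/2)*(-8) = -1 - 4 = -5)
U = 1782 (U = 891*2 = 1782)
U - (-43 + C(x))**2 = 1782 - (-43 - 5)**2 = 1782 - 1*(-48)**2 = 1782 - 1*2304 = 1782 - 2304 = -522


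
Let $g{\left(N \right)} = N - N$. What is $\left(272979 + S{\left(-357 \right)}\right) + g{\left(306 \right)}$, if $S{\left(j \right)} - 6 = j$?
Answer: $272628$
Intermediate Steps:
$S{\left(j \right)} = 6 + j$
$g{\left(N \right)} = 0$
$\left(272979 + S{\left(-357 \right)}\right) + g{\left(306 \right)} = \left(272979 + \left(6 - 357\right)\right) + 0 = \left(272979 - 351\right) + 0 = 272628 + 0 = 272628$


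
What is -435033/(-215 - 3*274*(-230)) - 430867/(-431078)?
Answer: -106166076959/81406924910 ≈ -1.3041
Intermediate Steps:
-435033/(-215 - 3*274*(-230)) - 430867/(-431078) = -435033/(-215 - 822*(-230)) - 430867*(-1/431078) = -435033/(-215 + 189060) + 430867/431078 = -435033/188845 + 430867/431078 = -106166076959/81406924910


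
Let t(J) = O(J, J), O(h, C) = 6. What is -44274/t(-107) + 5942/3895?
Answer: -28735263/3895 ≈ -7377.5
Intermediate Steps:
t(J) = 6
-44274/t(-107) + 5942/3895 = -44274/6 + 5942/3895 = -44274*1/6 + 5942*(1/3895) = -7379 + 5942/3895 = -28735263/3895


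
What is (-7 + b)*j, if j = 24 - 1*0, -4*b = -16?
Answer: -72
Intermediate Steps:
b = 4 (b = -¼*(-16) = 4)
j = 24 (j = 24 + 0 = 24)
(-7 + b)*j = (-7 + 4)*24 = -3*24 = -72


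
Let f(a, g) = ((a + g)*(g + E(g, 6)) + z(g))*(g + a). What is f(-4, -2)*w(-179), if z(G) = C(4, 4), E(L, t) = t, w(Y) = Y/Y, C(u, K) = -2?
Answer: 156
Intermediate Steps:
w(Y) = 1
z(G) = -2
f(a, g) = (-2 + (6 + g)*(a + g))*(a + g) (f(a, g) = ((a + g)*(g + 6) - 2)*(g + a) = ((a + g)*(6 + g) - 2)*(a + g) = ((6 + g)*(a + g) - 2)*(a + g) = (-2 + (6 + g)*(a + g))*(a + g))
f(-4, -2)*w(-179) = ((-2)³ - 2*(-4) - 2*(-2) + 6*(-4)² + 6*(-2)² - 2*(-4)² + 2*(-4)*(-2)² + 12*(-4)*(-2))*1 = (-8 + 8 + 4 + 6*16 + 6*4 - 2*16 + 2*(-4)*4 + 96)*1 = (-8 + 8 + 4 + 96 + 24 - 32 - 32 + 96)*1 = 156*1 = 156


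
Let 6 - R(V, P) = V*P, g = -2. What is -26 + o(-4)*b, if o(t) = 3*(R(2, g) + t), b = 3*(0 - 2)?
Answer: -134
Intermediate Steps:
R(V, P) = 6 - P*V (R(V, P) = 6 - V*P = 6 - P*V)
b = -6 (b = 3*(-2) = -6)
o(t) = 30 + 3*t (o(t) = 3*((6 - 1*(-2)*2) + t) = 3*((6 + 4) + t) = 3*(10 + t) = 30 + 3*t)
-26 + o(-4)*b = -26 + (30 + 3*(-4))*(-6) = -26 + (30 - 12)*(-6) = -26 + 18*(-6) = -26 - 108 = -134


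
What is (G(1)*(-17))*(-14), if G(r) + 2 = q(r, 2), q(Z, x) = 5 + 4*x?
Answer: 2618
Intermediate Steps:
G(r) = 11 (G(r) = -2 + (5 + 4*2) = -2 + (5 + 8) = -2 + 13 = 11)
(G(1)*(-17))*(-14) = (11*(-17))*(-14) = -187*(-14) = 2618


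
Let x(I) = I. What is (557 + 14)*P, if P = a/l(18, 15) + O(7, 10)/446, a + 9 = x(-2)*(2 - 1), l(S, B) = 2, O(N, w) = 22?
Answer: -1388101/446 ≈ -3112.3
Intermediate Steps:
a = -11 (a = -9 - 2*(2 - 1) = -9 - 2*1 = -9 - 2 = -11)
P = -2431/446 (P = -11/2 + 22/446 = -11*½ + 22*(1/446) = -11/2 + 11/223 = -2431/446 ≈ -5.4507)
(557 + 14)*P = (557 + 14)*(-2431/446) = 571*(-2431/446) = -1388101/446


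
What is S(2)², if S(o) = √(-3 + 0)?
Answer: -3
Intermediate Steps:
S(o) = I*√3 (S(o) = √(-3) = I*√3)
S(2)² = (I*√3)² = -3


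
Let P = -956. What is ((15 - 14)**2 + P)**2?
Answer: 912025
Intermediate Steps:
((15 - 14)**2 + P)**2 = ((15 - 14)**2 - 956)**2 = (1**2 - 956)**2 = (1 - 956)**2 = (-955)**2 = 912025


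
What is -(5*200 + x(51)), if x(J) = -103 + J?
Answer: -948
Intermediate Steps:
-(5*200 + x(51)) = -(5*200 + (-103 + 51)) = -(1000 - 52) = -1*948 = -948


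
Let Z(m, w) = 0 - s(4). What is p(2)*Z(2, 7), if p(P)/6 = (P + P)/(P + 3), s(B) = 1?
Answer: -24/5 ≈ -4.8000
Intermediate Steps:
p(P) = 12*P/(3 + P) (p(P) = 6*((P + P)/(P + 3)) = 6*((2*P)/(3 + P)) = 6*(2*P/(3 + P)) = 12*P/(3 + P))
Z(m, w) = -1 (Z(m, w) = 0 - 1*1 = 0 - 1 = -1)
p(2)*Z(2, 7) = (12*2/(3 + 2))*(-1) = (12*2/5)*(-1) = (12*2*(1/5))*(-1) = (24/5)*(-1) = -24/5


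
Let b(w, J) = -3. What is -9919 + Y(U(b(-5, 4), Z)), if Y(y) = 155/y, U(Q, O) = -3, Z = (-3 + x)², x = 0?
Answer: -29912/3 ≈ -9970.7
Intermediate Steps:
Z = 9 (Z = (-3 + 0)² = (-3)² = 9)
-9919 + Y(U(b(-5, 4), Z)) = -9919 + 155/(-3) = -9919 + 155*(-⅓) = -9919 - 155/3 = -29912/3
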